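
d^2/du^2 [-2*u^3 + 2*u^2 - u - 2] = 4 - 12*u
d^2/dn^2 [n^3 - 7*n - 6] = 6*n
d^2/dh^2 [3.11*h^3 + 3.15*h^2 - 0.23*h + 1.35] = 18.66*h + 6.3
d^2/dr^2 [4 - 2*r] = 0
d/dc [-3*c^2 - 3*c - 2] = -6*c - 3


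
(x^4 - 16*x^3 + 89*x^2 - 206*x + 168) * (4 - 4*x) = -4*x^5 + 68*x^4 - 420*x^3 + 1180*x^2 - 1496*x + 672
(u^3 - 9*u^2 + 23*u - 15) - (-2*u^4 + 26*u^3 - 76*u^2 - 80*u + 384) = 2*u^4 - 25*u^3 + 67*u^2 + 103*u - 399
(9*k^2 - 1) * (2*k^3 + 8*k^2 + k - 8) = 18*k^5 + 72*k^4 + 7*k^3 - 80*k^2 - k + 8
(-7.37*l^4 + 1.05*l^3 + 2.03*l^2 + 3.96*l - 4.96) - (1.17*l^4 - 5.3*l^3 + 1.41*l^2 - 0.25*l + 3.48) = -8.54*l^4 + 6.35*l^3 + 0.62*l^2 + 4.21*l - 8.44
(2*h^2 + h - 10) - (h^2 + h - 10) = h^2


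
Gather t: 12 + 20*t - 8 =20*t + 4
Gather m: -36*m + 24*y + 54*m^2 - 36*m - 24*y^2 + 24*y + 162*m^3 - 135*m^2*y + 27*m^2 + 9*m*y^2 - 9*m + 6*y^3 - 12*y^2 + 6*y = 162*m^3 + m^2*(81 - 135*y) + m*(9*y^2 - 81) + 6*y^3 - 36*y^2 + 54*y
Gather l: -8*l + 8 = 8 - 8*l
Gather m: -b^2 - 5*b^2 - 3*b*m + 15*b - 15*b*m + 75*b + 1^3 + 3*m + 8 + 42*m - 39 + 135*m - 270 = -6*b^2 + 90*b + m*(180 - 18*b) - 300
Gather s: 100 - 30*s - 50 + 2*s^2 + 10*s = 2*s^2 - 20*s + 50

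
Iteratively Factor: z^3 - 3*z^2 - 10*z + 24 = (z - 4)*(z^2 + z - 6) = (z - 4)*(z - 2)*(z + 3)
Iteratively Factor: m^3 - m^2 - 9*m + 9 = (m - 3)*(m^2 + 2*m - 3) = (m - 3)*(m - 1)*(m + 3)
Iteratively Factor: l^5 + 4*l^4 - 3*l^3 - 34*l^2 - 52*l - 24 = (l + 1)*(l^4 + 3*l^3 - 6*l^2 - 28*l - 24) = (l + 1)*(l + 2)*(l^3 + l^2 - 8*l - 12) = (l - 3)*(l + 1)*(l + 2)*(l^2 + 4*l + 4) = (l - 3)*(l + 1)*(l + 2)^2*(l + 2)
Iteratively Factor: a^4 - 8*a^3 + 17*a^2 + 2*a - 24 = (a + 1)*(a^3 - 9*a^2 + 26*a - 24) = (a - 2)*(a + 1)*(a^2 - 7*a + 12) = (a - 4)*(a - 2)*(a + 1)*(a - 3)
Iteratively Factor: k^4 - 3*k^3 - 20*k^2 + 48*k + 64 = (k - 4)*(k^3 + k^2 - 16*k - 16) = (k - 4)*(k + 4)*(k^2 - 3*k - 4) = (k - 4)^2*(k + 4)*(k + 1)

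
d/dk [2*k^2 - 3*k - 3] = 4*k - 3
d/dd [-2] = 0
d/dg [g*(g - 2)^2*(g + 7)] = 4*g^3 + 9*g^2 - 48*g + 28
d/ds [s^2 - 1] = 2*s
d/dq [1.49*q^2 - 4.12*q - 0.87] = 2.98*q - 4.12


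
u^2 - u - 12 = (u - 4)*(u + 3)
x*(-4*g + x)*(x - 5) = -4*g*x^2 + 20*g*x + x^3 - 5*x^2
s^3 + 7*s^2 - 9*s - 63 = (s - 3)*(s + 3)*(s + 7)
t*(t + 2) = t^2 + 2*t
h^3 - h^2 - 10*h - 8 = (h - 4)*(h + 1)*(h + 2)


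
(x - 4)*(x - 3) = x^2 - 7*x + 12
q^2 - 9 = (q - 3)*(q + 3)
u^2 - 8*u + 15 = (u - 5)*(u - 3)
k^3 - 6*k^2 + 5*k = k*(k - 5)*(k - 1)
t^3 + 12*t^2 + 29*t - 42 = (t - 1)*(t + 6)*(t + 7)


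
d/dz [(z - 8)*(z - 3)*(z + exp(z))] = (z - 8)*(z - 3)*(exp(z) + 1) + (z - 8)*(z + exp(z)) + (z - 3)*(z + exp(z))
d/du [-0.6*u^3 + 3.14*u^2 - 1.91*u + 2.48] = -1.8*u^2 + 6.28*u - 1.91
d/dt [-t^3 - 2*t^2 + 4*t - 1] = -3*t^2 - 4*t + 4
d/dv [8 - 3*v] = -3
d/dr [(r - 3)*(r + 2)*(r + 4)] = 3*r^2 + 6*r - 10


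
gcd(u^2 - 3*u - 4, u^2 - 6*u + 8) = u - 4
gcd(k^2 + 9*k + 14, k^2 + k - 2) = k + 2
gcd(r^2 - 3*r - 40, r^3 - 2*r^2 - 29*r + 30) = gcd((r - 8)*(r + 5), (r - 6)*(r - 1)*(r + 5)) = r + 5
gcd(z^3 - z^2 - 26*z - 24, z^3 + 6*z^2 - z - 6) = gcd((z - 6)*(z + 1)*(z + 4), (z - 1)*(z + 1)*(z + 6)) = z + 1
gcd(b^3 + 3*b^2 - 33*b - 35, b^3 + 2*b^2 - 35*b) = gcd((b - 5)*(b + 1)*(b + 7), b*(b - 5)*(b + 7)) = b^2 + 2*b - 35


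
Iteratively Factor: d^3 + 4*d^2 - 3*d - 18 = (d - 2)*(d^2 + 6*d + 9) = (d - 2)*(d + 3)*(d + 3)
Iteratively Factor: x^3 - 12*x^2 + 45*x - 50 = (x - 5)*(x^2 - 7*x + 10) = (x - 5)^2*(x - 2)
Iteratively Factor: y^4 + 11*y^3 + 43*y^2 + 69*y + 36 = (y + 4)*(y^3 + 7*y^2 + 15*y + 9) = (y + 3)*(y + 4)*(y^2 + 4*y + 3) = (y + 1)*(y + 3)*(y + 4)*(y + 3)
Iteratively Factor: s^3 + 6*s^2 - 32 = (s - 2)*(s^2 + 8*s + 16) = (s - 2)*(s + 4)*(s + 4)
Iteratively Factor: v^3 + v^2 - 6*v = (v)*(v^2 + v - 6) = v*(v - 2)*(v + 3)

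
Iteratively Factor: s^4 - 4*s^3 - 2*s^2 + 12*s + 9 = (s - 3)*(s^3 - s^2 - 5*s - 3) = (s - 3)^2*(s^2 + 2*s + 1) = (s - 3)^2*(s + 1)*(s + 1)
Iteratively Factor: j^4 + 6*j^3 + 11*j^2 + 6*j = (j + 1)*(j^3 + 5*j^2 + 6*j) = (j + 1)*(j + 3)*(j^2 + 2*j) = j*(j + 1)*(j + 3)*(j + 2)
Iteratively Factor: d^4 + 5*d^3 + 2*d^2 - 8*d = (d)*(d^3 + 5*d^2 + 2*d - 8) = d*(d + 2)*(d^2 + 3*d - 4) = d*(d - 1)*(d + 2)*(d + 4)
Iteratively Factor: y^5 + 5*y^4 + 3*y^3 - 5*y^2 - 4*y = (y + 4)*(y^4 + y^3 - y^2 - y) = (y - 1)*(y + 4)*(y^3 + 2*y^2 + y) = (y - 1)*(y + 1)*(y + 4)*(y^2 + y) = (y - 1)*(y + 1)^2*(y + 4)*(y)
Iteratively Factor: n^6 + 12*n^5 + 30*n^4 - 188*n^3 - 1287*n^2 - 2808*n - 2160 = (n + 4)*(n^5 + 8*n^4 - 2*n^3 - 180*n^2 - 567*n - 540) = (n + 3)*(n + 4)*(n^4 + 5*n^3 - 17*n^2 - 129*n - 180) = (n - 5)*(n + 3)*(n + 4)*(n^3 + 10*n^2 + 33*n + 36) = (n - 5)*(n + 3)^2*(n + 4)*(n^2 + 7*n + 12) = (n - 5)*(n + 3)^3*(n + 4)*(n + 4)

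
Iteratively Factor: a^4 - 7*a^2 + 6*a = (a - 2)*(a^3 + 2*a^2 - 3*a) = a*(a - 2)*(a^2 + 2*a - 3) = a*(a - 2)*(a - 1)*(a + 3)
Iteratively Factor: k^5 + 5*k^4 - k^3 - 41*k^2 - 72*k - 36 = (k + 3)*(k^4 + 2*k^3 - 7*k^2 - 20*k - 12) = (k - 3)*(k + 3)*(k^3 + 5*k^2 + 8*k + 4) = (k - 3)*(k + 1)*(k + 3)*(k^2 + 4*k + 4) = (k - 3)*(k + 1)*(k + 2)*(k + 3)*(k + 2)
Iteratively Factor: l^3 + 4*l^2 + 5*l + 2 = (l + 1)*(l^2 + 3*l + 2) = (l + 1)^2*(l + 2)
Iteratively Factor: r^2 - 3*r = (r - 3)*(r)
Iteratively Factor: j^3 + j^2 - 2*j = (j - 1)*(j^2 + 2*j) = (j - 1)*(j + 2)*(j)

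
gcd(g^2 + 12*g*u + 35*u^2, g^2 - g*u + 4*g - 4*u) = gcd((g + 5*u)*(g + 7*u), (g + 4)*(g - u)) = 1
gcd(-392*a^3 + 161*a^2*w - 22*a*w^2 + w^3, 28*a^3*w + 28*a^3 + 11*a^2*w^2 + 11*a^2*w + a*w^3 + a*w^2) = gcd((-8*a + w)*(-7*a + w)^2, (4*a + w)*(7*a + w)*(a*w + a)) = 1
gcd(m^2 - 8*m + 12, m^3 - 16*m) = 1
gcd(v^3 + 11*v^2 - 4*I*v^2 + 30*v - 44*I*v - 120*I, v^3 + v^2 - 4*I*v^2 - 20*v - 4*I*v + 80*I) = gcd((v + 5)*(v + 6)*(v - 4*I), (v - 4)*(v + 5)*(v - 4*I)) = v^2 + v*(5 - 4*I) - 20*I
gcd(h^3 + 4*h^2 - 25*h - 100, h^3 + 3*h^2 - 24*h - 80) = h^2 - h - 20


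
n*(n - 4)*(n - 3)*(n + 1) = n^4 - 6*n^3 + 5*n^2 + 12*n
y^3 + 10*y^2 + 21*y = y*(y + 3)*(y + 7)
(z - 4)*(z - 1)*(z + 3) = z^3 - 2*z^2 - 11*z + 12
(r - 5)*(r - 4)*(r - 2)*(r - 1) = r^4 - 12*r^3 + 49*r^2 - 78*r + 40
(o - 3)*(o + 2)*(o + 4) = o^3 + 3*o^2 - 10*o - 24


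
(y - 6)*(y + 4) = y^2 - 2*y - 24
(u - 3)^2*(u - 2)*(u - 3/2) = u^4 - 19*u^3/2 + 33*u^2 - 99*u/2 + 27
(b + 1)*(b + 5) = b^2 + 6*b + 5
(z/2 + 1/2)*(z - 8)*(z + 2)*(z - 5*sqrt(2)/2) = z^4/2 - 5*z^3/2 - 5*sqrt(2)*z^3/4 - 11*z^2 + 25*sqrt(2)*z^2/4 - 8*z + 55*sqrt(2)*z/2 + 20*sqrt(2)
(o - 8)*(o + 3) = o^2 - 5*o - 24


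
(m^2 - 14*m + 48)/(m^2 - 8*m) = (m - 6)/m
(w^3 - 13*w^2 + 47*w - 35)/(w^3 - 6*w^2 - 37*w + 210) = (w - 1)/(w + 6)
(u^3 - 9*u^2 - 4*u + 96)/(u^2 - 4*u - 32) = (u^2 - u - 12)/(u + 4)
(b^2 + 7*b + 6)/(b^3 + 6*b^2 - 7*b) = (b^2 + 7*b + 6)/(b*(b^2 + 6*b - 7))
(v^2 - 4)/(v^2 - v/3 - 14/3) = 3*(v - 2)/(3*v - 7)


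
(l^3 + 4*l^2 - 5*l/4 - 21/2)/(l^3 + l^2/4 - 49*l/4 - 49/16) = 4*(2*l^2 + l - 6)/(8*l^2 - 26*l - 7)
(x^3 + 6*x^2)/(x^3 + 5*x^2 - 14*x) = x*(x + 6)/(x^2 + 5*x - 14)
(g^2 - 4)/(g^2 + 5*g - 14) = (g + 2)/(g + 7)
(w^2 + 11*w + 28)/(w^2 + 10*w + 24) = (w + 7)/(w + 6)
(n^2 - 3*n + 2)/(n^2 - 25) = (n^2 - 3*n + 2)/(n^2 - 25)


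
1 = 1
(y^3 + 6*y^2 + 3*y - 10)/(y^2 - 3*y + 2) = (y^2 + 7*y + 10)/(y - 2)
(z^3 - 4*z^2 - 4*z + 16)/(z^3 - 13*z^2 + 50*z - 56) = (z + 2)/(z - 7)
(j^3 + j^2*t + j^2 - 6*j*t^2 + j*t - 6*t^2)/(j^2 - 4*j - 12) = (-j^3 - j^2*t - j^2 + 6*j*t^2 - j*t + 6*t^2)/(-j^2 + 4*j + 12)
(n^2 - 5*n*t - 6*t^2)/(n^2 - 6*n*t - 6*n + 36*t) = (n + t)/(n - 6)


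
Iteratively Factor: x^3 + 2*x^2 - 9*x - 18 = (x + 2)*(x^2 - 9) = (x - 3)*(x + 2)*(x + 3)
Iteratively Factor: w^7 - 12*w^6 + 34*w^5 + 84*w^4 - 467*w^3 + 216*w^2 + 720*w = (w - 3)*(w^6 - 9*w^5 + 7*w^4 + 105*w^3 - 152*w^2 - 240*w) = (w - 4)*(w - 3)*(w^5 - 5*w^4 - 13*w^3 + 53*w^2 + 60*w) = w*(w - 4)*(w - 3)*(w^4 - 5*w^3 - 13*w^2 + 53*w + 60) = w*(w - 4)^2*(w - 3)*(w^3 - w^2 - 17*w - 15) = w*(w - 4)^2*(w - 3)*(w + 3)*(w^2 - 4*w - 5) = w*(w - 5)*(w - 4)^2*(w - 3)*(w + 3)*(w + 1)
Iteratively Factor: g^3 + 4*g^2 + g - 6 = (g + 2)*(g^2 + 2*g - 3) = (g - 1)*(g + 2)*(g + 3)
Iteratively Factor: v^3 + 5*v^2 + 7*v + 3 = (v + 3)*(v^2 + 2*v + 1) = (v + 1)*(v + 3)*(v + 1)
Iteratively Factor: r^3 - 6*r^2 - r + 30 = (r + 2)*(r^2 - 8*r + 15) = (r - 5)*(r + 2)*(r - 3)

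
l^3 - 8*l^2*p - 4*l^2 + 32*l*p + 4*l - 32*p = (l - 2)^2*(l - 8*p)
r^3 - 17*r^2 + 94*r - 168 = (r - 7)*(r - 6)*(r - 4)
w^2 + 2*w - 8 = (w - 2)*(w + 4)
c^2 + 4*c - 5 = (c - 1)*(c + 5)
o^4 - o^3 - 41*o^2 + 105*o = o*(o - 5)*(o - 3)*(o + 7)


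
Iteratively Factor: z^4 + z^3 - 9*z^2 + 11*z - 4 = (z - 1)*(z^3 + 2*z^2 - 7*z + 4) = (z - 1)*(z + 4)*(z^2 - 2*z + 1) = (z - 1)^2*(z + 4)*(z - 1)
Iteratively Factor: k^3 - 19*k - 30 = (k + 3)*(k^2 - 3*k - 10) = (k + 2)*(k + 3)*(k - 5)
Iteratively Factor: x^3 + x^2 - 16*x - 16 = (x + 1)*(x^2 - 16) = (x - 4)*(x + 1)*(x + 4)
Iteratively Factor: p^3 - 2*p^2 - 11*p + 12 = (p - 4)*(p^2 + 2*p - 3) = (p - 4)*(p + 3)*(p - 1)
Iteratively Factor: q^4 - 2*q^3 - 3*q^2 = (q - 3)*(q^3 + q^2) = q*(q - 3)*(q^2 + q) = q^2*(q - 3)*(q + 1)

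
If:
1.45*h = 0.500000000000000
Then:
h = 0.34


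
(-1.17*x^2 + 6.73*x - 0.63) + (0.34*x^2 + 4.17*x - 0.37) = -0.83*x^2 + 10.9*x - 1.0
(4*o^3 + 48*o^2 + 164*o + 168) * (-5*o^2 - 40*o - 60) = -20*o^5 - 400*o^4 - 2980*o^3 - 10280*o^2 - 16560*o - 10080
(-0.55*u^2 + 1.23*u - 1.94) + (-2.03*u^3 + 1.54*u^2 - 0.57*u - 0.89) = -2.03*u^3 + 0.99*u^2 + 0.66*u - 2.83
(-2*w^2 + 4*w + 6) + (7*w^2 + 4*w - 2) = 5*w^2 + 8*w + 4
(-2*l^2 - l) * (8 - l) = 2*l^3 - 15*l^2 - 8*l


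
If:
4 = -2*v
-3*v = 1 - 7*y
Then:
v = -2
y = -5/7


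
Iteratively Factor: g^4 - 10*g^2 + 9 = (g + 1)*(g^3 - g^2 - 9*g + 9) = (g - 3)*(g + 1)*(g^2 + 2*g - 3) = (g - 3)*(g + 1)*(g + 3)*(g - 1)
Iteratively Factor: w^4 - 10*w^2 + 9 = (w + 1)*(w^3 - w^2 - 9*w + 9) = (w - 1)*(w + 1)*(w^2 - 9) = (w - 3)*(w - 1)*(w + 1)*(w + 3)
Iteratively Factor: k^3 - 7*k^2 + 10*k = (k - 2)*(k^2 - 5*k) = k*(k - 2)*(k - 5)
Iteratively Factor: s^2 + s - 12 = (s - 3)*(s + 4)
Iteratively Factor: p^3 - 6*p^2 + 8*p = (p)*(p^2 - 6*p + 8) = p*(p - 4)*(p - 2)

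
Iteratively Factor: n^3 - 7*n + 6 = (n - 2)*(n^2 + 2*n - 3) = (n - 2)*(n - 1)*(n + 3)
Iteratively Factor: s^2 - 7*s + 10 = (s - 2)*(s - 5)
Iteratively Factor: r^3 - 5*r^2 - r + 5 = (r + 1)*(r^2 - 6*r + 5) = (r - 1)*(r + 1)*(r - 5)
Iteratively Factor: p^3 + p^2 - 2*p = (p)*(p^2 + p - 2) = p*(p - 1)*(p + 2)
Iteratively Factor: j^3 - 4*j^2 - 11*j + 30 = (j - 2)*(j^2 - 2*j - 15) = (j - 2)*(j + 3)*(j - 5)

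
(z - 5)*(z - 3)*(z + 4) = z^3 - 4*z^2 - 17*z + 60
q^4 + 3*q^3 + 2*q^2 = q^2*(q + 1)*(q + 2)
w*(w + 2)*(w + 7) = w^3 + 9*w^2 + 14*w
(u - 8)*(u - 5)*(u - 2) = u^3 - 15*u^2 + 66*u - 80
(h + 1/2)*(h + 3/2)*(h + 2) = h^3 + 4*h^2 + 19*h/4 + 3/2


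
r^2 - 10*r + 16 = (r - 8)*(r - 2)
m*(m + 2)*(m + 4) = m^3 + 6*m^2 + 8*m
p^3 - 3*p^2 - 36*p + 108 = (p - 6)*(p - 3)*(p + 6)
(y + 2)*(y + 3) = y^2 + 5*y + 6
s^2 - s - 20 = (s - 5)*(s + 4)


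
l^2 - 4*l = l*(l - 4)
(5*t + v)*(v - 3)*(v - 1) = 5*t*v^2 - 20*t*v + 15*t + v^3 - 4*v^2 + 3*v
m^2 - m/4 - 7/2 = (m - 2)*(m + 7/4)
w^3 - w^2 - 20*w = w*(w - 5)*(w + 4)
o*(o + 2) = o^2 + 2*o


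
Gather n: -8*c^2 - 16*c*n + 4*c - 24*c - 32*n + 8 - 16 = -8*c^2 - 20*c + n*(-16*c - 32) - 8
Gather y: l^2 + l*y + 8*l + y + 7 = l^2 + 8*l + y*(l + 1) + 7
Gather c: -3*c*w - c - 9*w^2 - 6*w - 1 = c*(-3*w - 1) - 9*w^2 - 6*w - 1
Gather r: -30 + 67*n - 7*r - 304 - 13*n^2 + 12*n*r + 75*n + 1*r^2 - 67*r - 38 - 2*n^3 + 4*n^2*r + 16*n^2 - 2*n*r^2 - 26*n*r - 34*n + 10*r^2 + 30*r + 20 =-2*n^3 + 3*n^2 + 108*n + r^2*(11 - 2*n) + r*(4*n^2 - 14*n - 44) - 352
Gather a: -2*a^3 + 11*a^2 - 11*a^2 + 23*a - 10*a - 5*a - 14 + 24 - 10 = -2*a^3 + 8*a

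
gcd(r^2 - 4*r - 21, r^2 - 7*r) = r - 7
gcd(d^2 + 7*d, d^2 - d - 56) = d + 7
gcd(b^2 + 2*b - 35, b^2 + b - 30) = b - 5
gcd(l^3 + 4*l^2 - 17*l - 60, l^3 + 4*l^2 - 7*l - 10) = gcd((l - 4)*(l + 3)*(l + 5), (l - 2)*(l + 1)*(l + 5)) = l + 5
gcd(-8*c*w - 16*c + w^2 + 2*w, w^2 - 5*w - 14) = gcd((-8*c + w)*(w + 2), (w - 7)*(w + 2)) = w + 2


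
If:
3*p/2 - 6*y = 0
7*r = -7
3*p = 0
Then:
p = 0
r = -1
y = 0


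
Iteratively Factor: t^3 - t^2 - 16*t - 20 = (t - 5)*(t^2 + 4*t + 4) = (t - 5)*(t + 2)*(t + 2)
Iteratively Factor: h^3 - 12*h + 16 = (h + 4)*(h^2 - 4*h + 4) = (h - 2)*(h + 4)*(h - 2)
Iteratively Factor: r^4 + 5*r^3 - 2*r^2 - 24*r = (r + 4)*(r^3 + r^2 - 6*r) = (r + 3)*(r + 4)*(r^2 - 2*r) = (r - 2)*(r + 3)*(r + 4)*(r)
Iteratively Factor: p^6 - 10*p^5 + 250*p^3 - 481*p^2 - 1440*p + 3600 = (p + 4)*(p^5 - 14*p^4 + 56*p^3 + 26*p^2 - 585*p + 900) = (p - 3)*(p + 4)*(p^4 - 11*p^3 + 23*p^2 + 95*p - 300) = (p - 4)*(p - 3)*(p + 4)*(p^3 - 7*p^2 - 5*p + 75) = (p - 4)*(p - 3)*(p + 3)*(p + 4)*(p^2 - 10*p + 25) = (p - 5)*(p - 4)*(p - 3)*(p + 3)*(p + 4)*(p - 5)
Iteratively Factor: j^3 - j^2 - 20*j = (j + 4)*(j^2 - 5*j) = j*(j + 4)*(j - 5)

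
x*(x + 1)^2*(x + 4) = x^4 + 6*x^3 + 9*x^2 + 4*x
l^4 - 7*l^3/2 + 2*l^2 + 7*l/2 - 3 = (l - 2)*(l - 3/2)*(l - 1)*(l + 1)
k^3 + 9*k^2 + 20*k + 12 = (k + 1)*(k + 2)*(k + 6)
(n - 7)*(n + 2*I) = n^2 - 7*n + 2*I*n - 14*I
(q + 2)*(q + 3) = q^2 + 5*q + 6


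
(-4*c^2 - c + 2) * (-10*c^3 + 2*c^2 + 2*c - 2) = 40*c^5 + 2*c^4 - 30*c^3 + 10*c^2 + 6*c - 4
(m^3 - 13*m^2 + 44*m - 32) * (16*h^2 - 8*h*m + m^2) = 16*h^2*m^3 - 208*h^2*m^2 + 704*h^2*m - 512*h^2 - 8*h*m^4 + 104*h*m^3 - 352*h*m^2 + 256*h*m + m^5 - 13*m^4 + 44*m^3 - 32*m^2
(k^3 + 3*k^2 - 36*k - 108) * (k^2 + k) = k^5 + 4*k^4 - 33*k^3 - 144*k^2 - 108*k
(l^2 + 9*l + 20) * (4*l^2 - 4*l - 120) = 4*l^4 + 32*l^3 - 76*l^2 - 1160*l - 2400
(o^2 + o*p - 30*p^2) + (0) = o^2 + o*p - 30*p^2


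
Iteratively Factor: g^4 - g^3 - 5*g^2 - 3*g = (g - 3)*(g^3 + 2*g^2 + g) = (g - 3)*(g + 1)*(g^2 + g) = (g - 3)*(g + 1)^2*(g)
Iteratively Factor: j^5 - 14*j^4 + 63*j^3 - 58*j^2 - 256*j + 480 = (j + 2)*(j^4 - 16*j^3 + 95*j^2 - 248*j + 240) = (j - 5)*(j + 2)*(j^3 - 11*j^2 + 40*j - 48) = (j - 5)*(j - 4)*(j + 2)*(j^2 - 7*j + 12) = (j - 5)*(j - 4)*(j - 3)*(j + 2)*(j - 4)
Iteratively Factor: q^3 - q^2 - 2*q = (q)*(q^2 - q - 2) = q*(q - 2)*(q + 1)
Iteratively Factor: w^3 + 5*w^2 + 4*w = (w)*(w^2 + 5*w + 4) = w*(w + 4)*(w + 1)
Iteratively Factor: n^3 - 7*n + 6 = (n - 1)*(n^2 + n - 6) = (n - 2)*(n - 1)*(n + 3)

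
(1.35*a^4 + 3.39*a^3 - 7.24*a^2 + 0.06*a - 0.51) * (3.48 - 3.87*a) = -5.2245*a^5 - 8.4213*a^4 + 39.816*a^3 - 25.4274*a^2 + 2.1825*a - 1.7748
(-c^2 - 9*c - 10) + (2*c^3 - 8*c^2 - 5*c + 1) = 2*c^3 - 9*c^2 - 14*c - 9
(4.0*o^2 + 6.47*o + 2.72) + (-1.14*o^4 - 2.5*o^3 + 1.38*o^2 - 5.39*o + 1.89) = -1.14*o^4 - 2.5*o^3 + 5.38*o^2 + 1.08*o + 4.61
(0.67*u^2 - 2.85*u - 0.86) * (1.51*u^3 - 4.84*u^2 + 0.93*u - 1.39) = 1.0117*u^5 - 7.5463*u^4 + 13.1185*u^3 + 0.5806*u^2 + 3.1617*u + 1.1954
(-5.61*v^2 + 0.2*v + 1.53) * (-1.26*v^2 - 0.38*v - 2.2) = 7.0686*v^4 + 1.8798*v^3 + 10.3382*v^2 - 1.0214*v - 3.366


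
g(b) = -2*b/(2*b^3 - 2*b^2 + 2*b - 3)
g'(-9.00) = 0.00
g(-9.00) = -0.01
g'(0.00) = 0.67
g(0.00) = 0.00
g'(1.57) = 3.11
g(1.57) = -1.06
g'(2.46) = 0.26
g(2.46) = -0.25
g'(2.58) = 0.22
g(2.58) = -0.22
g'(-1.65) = -0.10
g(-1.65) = -0.16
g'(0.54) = 1.27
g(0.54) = 0.49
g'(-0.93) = -0.06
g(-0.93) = -0.23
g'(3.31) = 0.09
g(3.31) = -0.12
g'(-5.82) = -0.01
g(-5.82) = -0.02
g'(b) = -2*b*(-6*b^2 + 4*b - 2)/(2*b^3 - 2*b^2 + 2*b - 3)^2 - 2/(2*b^3 - 2*b^2 + 2*b - 3) = 2*(4*b^3 - 2*b^2 + 3)/(4*b^6 - 8*b^5 + 12*b^4 - 20*b^3 + 16*b^2 - 12*b + 9)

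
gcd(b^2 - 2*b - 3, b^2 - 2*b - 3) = b^2 - 2*b - 3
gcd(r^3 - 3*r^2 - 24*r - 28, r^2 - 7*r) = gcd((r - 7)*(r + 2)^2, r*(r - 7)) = r - 7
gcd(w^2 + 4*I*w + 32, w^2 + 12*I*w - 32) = w + 8*I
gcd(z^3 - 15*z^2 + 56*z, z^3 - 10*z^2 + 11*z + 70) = z - 7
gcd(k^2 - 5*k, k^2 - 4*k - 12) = 1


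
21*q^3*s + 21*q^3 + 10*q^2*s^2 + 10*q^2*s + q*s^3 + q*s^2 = (3*q + s)*(7*q + s)*(q*s + q)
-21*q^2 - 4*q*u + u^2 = (-7*q + u)*(3*q + u)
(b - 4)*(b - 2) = b^2 - 6*b + 8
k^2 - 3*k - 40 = (k - 8)*(k + 5)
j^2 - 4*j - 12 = (j - 6)*(j + 2)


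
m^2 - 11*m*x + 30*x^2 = (m - 6*x)*(m - 5*x)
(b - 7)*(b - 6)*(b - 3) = b^3 - 16*b^2 + 81*b - 126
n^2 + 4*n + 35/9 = (n + 5/3)*(n + 7/3)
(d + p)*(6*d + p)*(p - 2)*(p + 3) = 6*d^2*p^2 + 6*d^2*p - 36*d^2 + 7*d*p^3 + 7*d*p^2 - 42*d*p + p^4 + p^3 - 6*p^2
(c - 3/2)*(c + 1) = c^2 - c/2 - 3/2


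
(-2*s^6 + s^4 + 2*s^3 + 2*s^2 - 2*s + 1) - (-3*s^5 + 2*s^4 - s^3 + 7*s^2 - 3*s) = -2*s^6 + 3*s^5 - s^4 + 3*s^3 - 5*s^2 + s + 1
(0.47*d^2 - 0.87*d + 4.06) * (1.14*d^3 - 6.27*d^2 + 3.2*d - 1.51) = 0.5358*d^5 - 3.9387*d^4 + 11.5873*d^3 - 28.9499*d^2 + 14.3057*d - 6.1306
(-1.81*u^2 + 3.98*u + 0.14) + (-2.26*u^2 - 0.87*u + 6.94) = -4.07*u^2 + 3.11*u + 7.08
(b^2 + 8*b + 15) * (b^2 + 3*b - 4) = b^4 + 11*b^3 + 35*b^2 + 13*b - 60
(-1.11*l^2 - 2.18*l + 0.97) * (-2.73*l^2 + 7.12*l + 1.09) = 3.0303*l^4 - 1.9518*l^3 - 19.3796*l^2 + 4.5302*l + 1.0573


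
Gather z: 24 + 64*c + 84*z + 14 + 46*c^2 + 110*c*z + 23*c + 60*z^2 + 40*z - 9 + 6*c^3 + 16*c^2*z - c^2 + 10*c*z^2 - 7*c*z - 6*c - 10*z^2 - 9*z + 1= 6*c^3 + 45*c^2 + 81*c + z^2*(10*c + 50) + z*(16*c^2 + 103*c + 115) + 30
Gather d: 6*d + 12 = 6*d + 12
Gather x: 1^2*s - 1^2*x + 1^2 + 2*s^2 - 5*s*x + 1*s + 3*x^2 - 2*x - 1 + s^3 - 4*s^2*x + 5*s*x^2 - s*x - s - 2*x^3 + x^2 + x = s^3 + 2*s^2 + s - 2*x^3 + x^2*(5*s + 4) + x*(-4*s^2 - 6*s - 2)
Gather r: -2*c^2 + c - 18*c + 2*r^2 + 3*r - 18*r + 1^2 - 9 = -2*c^2 - 17*c + 2*r^2 - 15*r - 8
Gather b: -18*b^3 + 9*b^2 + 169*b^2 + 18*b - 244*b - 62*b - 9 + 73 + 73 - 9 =-18*b^3 + 178*b^2 - 288*b + 128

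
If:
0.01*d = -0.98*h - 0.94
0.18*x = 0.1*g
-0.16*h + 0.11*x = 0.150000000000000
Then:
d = -67.375*x - 2.125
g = 1.8*x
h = 0.6875*x - 0.9375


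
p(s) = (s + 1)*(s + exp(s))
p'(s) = s + (s + 1)*(exp(s) + 1) + exp(s)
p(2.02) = 28.87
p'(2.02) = 35.34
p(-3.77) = 10.38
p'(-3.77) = -6.58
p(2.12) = 32.61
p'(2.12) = 39.56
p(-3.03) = 6.05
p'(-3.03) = -5.11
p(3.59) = 182.79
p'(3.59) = 210.73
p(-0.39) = 0.18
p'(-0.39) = 1.31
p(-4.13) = 12.88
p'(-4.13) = -7.29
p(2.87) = 79.36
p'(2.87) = 92.63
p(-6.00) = 29.99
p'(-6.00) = -11.01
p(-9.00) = 72.00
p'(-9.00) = -17.00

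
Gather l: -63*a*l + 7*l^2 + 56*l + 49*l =7*l^2 + l*(105 - 63*a)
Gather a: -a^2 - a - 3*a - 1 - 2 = -a^2 - 4*a - 3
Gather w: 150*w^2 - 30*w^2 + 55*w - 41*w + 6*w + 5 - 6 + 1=120*w^2 + 20*w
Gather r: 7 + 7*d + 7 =7*d + 14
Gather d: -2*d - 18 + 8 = -2*d - 10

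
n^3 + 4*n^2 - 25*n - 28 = (n - 4)*(n + 1)*(n + 7)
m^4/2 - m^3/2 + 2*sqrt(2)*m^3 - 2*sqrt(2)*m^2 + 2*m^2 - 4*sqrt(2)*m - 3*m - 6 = (m/2 + sqrt(2)/2)*(m - 2)*(m + 1)*(m + 3*sqrt(2))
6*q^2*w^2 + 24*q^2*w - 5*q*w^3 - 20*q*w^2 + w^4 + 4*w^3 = w*(-3*q + w)*(-2*q + w)*(w + 4)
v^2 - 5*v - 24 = (v - 8)*(v + 3)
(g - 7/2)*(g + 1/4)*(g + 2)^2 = g^4 + 3*g^3/4 - 79*g^2/8 - 33*g/2 - 7/2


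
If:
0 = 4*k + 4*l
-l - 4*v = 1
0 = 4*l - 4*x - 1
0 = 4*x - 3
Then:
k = -1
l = 1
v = -1/2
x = 3/4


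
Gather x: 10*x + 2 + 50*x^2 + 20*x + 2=50*x^2 + 30*x + 4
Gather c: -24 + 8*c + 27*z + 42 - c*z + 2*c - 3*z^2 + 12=c*(10 - z) - 3*z^2 + 27*z + 30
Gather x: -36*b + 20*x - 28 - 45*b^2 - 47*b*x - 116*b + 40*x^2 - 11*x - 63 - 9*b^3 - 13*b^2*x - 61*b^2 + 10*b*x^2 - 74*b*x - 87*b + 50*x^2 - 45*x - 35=-9*b^3 - 106*b^2 - 239*b + x^2*(10*b + 90) + x*(-13*b^2 - 121*b - 36) - 126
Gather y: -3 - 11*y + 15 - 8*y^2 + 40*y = -8*y^2 + 29*y + 12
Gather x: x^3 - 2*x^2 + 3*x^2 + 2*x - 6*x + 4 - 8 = x^3 + x^2 - 4*x - 4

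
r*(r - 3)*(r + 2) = r^3 - r^2 - 6*r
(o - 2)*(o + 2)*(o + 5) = o^3 + 5*o^2 - 4*o - 20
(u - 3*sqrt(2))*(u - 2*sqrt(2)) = u^2 - 5*sqrt(2)*u + 12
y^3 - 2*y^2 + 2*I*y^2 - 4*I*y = y*(y - 2)*(y + 2*I)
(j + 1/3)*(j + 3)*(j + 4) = j^3 + 22*j^2/3 + 43*j/3 + 4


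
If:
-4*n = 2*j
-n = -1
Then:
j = -2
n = 1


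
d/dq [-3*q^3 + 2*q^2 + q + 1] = -9*q^2 + 4*q + 1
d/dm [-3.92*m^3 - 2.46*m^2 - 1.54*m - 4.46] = -11.76*m^2 - 4.92*m - 1.54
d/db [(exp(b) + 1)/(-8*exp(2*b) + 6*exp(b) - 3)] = (8*exp(2*b) + 16*exp(b) - 9)*exp(b)/(64*exp(4*b) - 96*exp(3*b) + 84*exp(2*b) - 36*exp(b) + 9)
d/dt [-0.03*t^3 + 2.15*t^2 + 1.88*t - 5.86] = -0.09*t^2 + 4.3*t + 1.88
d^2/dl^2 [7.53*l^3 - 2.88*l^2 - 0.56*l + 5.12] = 45.18*l - 5.76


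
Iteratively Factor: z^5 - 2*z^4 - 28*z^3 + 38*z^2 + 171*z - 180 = (z + 3)*(z^4 - 5*z^3 - 13*z^2 + 77*z - 60) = (z - 3)*(z + 3)*(z^3 - 2*z^2 - 19*z + 20) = (z - 3)*(z - 1)*(z + 3)*(z^2 - z - 20) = (z - 3)*(z - 1)*(z + 3)*(z + 4)*(z - 5)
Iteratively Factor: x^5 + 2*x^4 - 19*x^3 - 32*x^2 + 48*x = (x - 4)*(x^4 + 6*x^3 + 5*x^2 - 12*x) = x*(x - 4)*(x^3 + 6*x^2 + 5*x - 12) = x*(x - 4)*(x + 3)*(x^2 + 3*x - 4) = x*(x - 4)*(x + 3)*(x + 4)*(x - 1)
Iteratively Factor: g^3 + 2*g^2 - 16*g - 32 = (g - 4)*(g^2 + 6*g + 8) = (g - 4)*(g + 4)*(g + 2)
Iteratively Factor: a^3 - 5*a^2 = (a)*(a^2 - 5*a) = a^2*(a - 5)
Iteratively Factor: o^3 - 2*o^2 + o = (o - 1)*(o^2 - o) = (o - 1)^2*(o)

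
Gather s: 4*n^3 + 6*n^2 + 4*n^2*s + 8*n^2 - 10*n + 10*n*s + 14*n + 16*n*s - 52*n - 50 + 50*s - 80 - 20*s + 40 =4*n^3 + 14*n^2 - 48*n + s*(4*n^2 + 26*n + 30) - 90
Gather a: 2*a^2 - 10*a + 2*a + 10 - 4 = 2*a^2 - 8*a + 6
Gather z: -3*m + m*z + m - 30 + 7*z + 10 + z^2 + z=-2*m + z^2 + z*(m + 8) - 20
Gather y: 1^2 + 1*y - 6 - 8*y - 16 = -7*y - 21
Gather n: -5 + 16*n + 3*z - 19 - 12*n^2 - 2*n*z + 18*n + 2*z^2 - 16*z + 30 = -12*n^2 + n*(34 - 2*z) + 2*z^2 - 13*z + 6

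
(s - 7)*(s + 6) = s^2 - s - 42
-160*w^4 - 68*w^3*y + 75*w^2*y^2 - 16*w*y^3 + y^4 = (-8*w + y)*(-5*w + y)*(-4*w + y)*(w + y)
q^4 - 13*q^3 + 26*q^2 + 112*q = q*(q - 8)*(q - 7)*(q + 2)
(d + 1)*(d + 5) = d^2 + 6*d + 5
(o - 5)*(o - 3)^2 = o^3 - 11*o^2 + 39*o - 45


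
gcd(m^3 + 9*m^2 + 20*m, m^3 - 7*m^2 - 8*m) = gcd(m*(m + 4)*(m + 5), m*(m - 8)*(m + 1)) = m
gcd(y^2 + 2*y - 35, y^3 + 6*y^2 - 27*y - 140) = y^2 + 2*y - 35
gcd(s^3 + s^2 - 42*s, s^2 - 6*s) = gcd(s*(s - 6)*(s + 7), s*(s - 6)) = s^2 - 6*s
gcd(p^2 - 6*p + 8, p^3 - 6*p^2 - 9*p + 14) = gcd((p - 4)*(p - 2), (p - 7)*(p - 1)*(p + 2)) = 1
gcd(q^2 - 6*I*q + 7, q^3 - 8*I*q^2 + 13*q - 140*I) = q - 7*I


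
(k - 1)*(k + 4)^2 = k^3 + 7*k^2 + 8*k - 16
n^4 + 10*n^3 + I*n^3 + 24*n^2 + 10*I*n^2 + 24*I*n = n*(n + 4)*(n + 6)*(n + I)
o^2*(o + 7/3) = o^3 + 7*o^2/3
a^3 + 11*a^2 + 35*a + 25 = (a + 1)*(a + 5)^2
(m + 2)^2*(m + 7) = m^3 + 11*m^2 + 32*m + 28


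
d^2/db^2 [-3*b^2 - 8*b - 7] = -6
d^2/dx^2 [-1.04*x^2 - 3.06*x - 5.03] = -2.08000000000000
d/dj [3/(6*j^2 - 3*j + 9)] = (1 - 4*j)/(2*j^2 - j + 3)^2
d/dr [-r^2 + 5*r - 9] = 5 - 2*r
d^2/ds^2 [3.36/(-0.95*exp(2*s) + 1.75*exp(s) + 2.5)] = (3.36*(1.9*exp(s) - 1.75)*(3.8*exp(s) - 3.5)*exp(s) + (12.768*exp(s) - 5.88)*(-0.95*exp(2*s) + 1.75*exp(s) + 2.5))*exp(s)/(-0.95*exp(2*s) + 1.75*exp(s) + 2.5)^3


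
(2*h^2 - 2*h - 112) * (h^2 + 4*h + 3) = 2*h^4 + 6*h^3 - 114*h^2 - 454*h - 336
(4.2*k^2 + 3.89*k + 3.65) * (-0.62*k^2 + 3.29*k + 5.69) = -2.604*k^4 + 11.4062*k^3 + 34.4331*k^2 + 34.1426*k + 20.7685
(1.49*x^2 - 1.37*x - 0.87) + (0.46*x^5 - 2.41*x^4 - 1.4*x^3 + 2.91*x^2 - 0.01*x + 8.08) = 0.46*x^5 - 2.41*x^4 - 1.4*x^3 + 4.4*x^2 - 1.38*x + 7.21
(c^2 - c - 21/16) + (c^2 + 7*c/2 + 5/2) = 2*c^2 + 5*c/2 + 19/16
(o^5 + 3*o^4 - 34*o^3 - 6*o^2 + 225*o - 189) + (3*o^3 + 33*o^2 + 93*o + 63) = o^5 + 3*o^4 - 31*o^3 + 27*o^2 + 318*o - 126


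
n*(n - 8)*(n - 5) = n^3 - 13*n^2 + 40*n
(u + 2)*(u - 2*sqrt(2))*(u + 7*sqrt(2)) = u^3 + 2*u^2 + 5*sqrt(2)*u^2 - 28*u + 10*sqrt(2)*u - 56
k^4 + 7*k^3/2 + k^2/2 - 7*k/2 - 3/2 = (k - 1)*(k + 1/2)*(k + 1)*(k + 3)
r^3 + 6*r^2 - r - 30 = (r - 2)*(r + 3)*(r + 5)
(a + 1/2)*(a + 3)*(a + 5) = a^3 + 17*a^2/2 + 19*a + 15/2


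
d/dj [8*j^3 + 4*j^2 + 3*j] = 24*j^2 + 8*j + 3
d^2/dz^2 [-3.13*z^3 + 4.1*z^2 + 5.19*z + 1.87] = 8.2 - 18.78*z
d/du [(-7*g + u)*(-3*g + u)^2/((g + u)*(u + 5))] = (3*g - u)*((g + u)*(3*g - u)*(7*g - u) + (g + u)*(17*g - 3*u)*(u + 5) + (3*g - u)*(7*g - u)*(u + 5))/((g + u)^2*(u + 5)^2)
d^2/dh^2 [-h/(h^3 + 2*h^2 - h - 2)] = 2*(-h*(3*h^2 + 4*h - 1)^2 + (3*h^2 + h*(3*h + 2) + 4*h - 1)*(h^3 + 2*h^2 - h - 2))/(h^3 + 2*h^2 - h - 2)^3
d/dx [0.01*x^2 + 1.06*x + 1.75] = 0.02*x + 1.06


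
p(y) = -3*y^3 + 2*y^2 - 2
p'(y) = -9*y^2 + 4*y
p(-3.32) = 129.83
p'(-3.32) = -112.48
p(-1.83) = 23.08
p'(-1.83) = -37.46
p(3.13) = -74.40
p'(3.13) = -75.65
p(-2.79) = 78.72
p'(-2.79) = -81.22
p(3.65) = -121.24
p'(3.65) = -105.30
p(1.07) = -3.39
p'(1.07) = -6.02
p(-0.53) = -0.99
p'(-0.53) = -4.65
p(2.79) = -51.58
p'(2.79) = -58.90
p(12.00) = -4898.00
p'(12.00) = -1248.00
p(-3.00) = 97.00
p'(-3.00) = -93.00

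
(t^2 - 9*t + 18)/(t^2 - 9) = (t - 6)/(t + 3)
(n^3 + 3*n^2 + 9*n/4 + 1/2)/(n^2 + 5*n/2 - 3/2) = (4*n^3 + 12*n^2 + 9*n + 2)/(2*(2*n^2 + 5*n - 3))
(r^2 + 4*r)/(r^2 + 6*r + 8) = r/(r + 2)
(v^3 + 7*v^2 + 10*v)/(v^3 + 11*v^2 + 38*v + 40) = v/(v + 4)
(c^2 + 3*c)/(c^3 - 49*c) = (c + 3)/(c^2 - 49)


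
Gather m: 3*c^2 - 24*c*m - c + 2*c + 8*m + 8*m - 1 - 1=3*c^2 + c + m*(16 - 24*c) - 2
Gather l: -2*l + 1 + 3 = 4 - 2*l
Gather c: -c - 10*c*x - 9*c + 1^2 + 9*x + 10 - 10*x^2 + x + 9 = c*(-10*x - 10) - 10*x^2 + 10*x + 20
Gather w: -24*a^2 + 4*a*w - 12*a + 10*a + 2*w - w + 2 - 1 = -24*a^2 - 2*a + w*(4*a + 1) + 1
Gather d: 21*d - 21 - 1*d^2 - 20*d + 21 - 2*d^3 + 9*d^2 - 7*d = -2*d^3 + 8*d^2 - 6*d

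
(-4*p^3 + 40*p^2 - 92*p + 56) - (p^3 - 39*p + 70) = -5*p^3 + 40*p^2 - 53*p - 14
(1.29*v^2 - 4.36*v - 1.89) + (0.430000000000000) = 1.29*v^2 - 4.36*v - 1.46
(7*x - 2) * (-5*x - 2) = -35*x^2 - 4*x + 4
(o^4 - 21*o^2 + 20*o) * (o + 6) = o^5 + 6*o^4 - 21*o^3 - 106*o^2 + 120*o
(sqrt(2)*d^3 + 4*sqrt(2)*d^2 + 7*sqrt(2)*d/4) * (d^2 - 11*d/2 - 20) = sqrt(2)*d^5 - 3*sqrt(2)*d^4/2 - 161*sqrt(2)*d^3/4 - 717*sqrt(2)*d^2/8 - 35*sqrt(2)*d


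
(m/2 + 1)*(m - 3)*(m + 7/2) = m^3/2 + 5*m^2/4 - 19*m/4 - 21/2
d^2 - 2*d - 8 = (d - 4)*(d + 2)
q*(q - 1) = q^2 - q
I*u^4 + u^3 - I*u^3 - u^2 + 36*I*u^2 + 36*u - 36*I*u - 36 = (u - 6*I)*(u - I)*(u + 6*I)*(I*u - I)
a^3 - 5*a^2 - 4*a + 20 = (a - 5)*(a - 2)*(a + 2)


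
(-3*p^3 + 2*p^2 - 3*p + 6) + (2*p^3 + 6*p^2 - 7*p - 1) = -p^3 + 8*p^2 - 10*p + 5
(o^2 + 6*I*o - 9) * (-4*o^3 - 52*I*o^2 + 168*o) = -4*o^5 - 76*I*o^4 + 516*o^3 + 1476*I*o^2 - 1512*o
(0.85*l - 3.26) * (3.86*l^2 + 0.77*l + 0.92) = 3.281*l^3 - 11.9291*l^2 - 1.7282*l - 2.9992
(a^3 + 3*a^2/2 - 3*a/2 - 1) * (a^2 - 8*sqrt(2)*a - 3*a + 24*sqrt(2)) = a^5 - 8*sqrt(2)*a^4 - 3*a^4/2 - 6*a^3 + 12*sqrt(2)*a^3 + 7*a^2/2 + 48*sqrt(2)*a^2 - 28*sqrt(2)*a + 3*a - 24*sqrt(2)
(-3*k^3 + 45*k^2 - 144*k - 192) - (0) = -3*k^3 + 45*k^2 - 144*k - 192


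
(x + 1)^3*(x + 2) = x^4 + 5*x^3 + 9*x^2 + 7*x + 2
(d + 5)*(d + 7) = d^2 + 12*d + 35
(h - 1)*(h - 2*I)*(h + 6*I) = h^3 - h^2 + 4*I*h^2 + 12*h - 4*I*h - 12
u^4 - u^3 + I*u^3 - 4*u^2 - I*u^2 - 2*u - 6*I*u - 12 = (u - 3)*(u + 2)*(u - I)*(u + 2*I)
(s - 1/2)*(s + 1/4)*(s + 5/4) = s^3 + s^2 - 7*s/16 - 5/32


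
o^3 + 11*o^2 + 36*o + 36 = (o + 2)*(o + 3)*(o + 6)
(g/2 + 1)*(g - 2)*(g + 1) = g^3/2 + g^2/2 - 2*g - 2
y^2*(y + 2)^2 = y^4 + 4*y^3 + 4*y^2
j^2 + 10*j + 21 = (j + 3)*(j + 7)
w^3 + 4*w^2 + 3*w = w*(w + 1)*(w + 3)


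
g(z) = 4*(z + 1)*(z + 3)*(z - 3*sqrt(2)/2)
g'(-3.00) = 40.97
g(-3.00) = 0.00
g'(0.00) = -21.94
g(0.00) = -25.46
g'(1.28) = 16.96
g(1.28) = -32.84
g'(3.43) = 170.79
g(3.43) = 149.11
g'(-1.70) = -12.81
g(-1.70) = 13.91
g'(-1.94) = -5.94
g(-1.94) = 16.19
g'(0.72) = -4.90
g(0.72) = -35.86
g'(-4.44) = 147.89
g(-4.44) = -130.01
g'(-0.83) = -26.15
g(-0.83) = -4.35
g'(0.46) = -12.49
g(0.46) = -33.57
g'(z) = 4*(z + 1)*(z + 3) + 4*(z + 1)*(z - 3*sqrt(2)/2) + 4*(z + 3)*(z - 3*sqrt(2)/2) = 12*z^2 - 12*sqrt(2)*z + 32*z - 24*sqrt(2) + 12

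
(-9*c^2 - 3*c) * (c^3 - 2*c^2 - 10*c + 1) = -9*c^5 + 15*c^4 + 96*c^3 + 21*c^2 - 3*c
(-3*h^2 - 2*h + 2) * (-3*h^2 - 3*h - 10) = 9*h^4 + 15*h^3 + 30*h^2 + 14*h - 20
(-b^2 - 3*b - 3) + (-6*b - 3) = -b^2 - 9*b - 6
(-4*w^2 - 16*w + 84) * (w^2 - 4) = -4*w^4 - 16*w^3 + 100*w^2 + 64*w - 336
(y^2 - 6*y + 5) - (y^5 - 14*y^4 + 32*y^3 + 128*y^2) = -y^5 + 14*y^4 - 32*y^3 - 127*y^2 - 6*y + 5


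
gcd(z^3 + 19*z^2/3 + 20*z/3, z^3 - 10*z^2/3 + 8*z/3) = z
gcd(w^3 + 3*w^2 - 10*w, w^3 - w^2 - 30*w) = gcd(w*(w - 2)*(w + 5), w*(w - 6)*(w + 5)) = w^2 + 5*w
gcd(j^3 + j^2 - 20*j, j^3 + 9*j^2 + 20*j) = j^2 + 5*j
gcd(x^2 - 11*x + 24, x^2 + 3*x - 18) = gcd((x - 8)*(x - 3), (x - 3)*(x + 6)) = x - 3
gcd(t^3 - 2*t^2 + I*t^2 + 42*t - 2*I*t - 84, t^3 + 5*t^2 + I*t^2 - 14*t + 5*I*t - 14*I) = t - 2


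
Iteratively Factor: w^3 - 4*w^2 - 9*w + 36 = (w - 3)*(w^2 - w - 12) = (w - 4)*(w - 3)*(w + 3)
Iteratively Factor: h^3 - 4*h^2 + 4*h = (h)*(h^2 - 4*h + 4) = h*(h - 2)*(h - 2)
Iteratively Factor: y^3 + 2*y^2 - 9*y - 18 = (y - 3)*(y^2 + 5*y + 6) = (y - 3)*(y + 2)*(y + 3)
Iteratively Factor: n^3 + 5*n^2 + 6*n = (n)*(n^2 + 5*n + 6) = n*(n + 3)*(n + 2)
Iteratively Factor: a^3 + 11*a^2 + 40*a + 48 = (a + 4)*(a^2 + 7*a + 12) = (a + 3)*(a + 4)*(a + 4)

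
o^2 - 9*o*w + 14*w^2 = (o - 7*w)*(o - 2*w)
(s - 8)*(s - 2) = s^2 - 10*s + 16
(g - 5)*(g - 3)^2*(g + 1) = g^4 - 10*g^3 + 28*g^2 - 6*g - 45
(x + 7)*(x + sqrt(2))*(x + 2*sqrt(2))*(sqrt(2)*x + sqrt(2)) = sqrt(2)*x^4 + 6*x^3 + 8*sqrt(2)*x^3 + 11*sqrt(2)*x^2 + 48*x^2 + 42*x + 32*sqrt(2)*x + 28*sqrt(2)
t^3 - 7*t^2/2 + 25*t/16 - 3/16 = (t - 3)*(t - 1/4)^2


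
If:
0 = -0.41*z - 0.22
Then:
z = -0.54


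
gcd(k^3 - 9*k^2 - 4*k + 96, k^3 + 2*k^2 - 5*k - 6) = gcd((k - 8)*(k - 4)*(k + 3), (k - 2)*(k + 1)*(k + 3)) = k + 3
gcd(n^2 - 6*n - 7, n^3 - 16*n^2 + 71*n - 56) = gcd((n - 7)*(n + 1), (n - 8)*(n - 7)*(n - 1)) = n - 7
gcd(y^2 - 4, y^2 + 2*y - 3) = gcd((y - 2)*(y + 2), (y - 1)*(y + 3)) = 1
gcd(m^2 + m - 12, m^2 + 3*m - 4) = m + 4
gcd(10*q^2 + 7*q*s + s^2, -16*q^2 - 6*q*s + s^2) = 2*q + s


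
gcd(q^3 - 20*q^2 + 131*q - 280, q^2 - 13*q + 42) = q - 7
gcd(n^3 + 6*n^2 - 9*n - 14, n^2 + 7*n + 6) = n + 1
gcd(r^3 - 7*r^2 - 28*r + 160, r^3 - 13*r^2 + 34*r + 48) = r - 8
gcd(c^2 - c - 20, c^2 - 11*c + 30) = c - 5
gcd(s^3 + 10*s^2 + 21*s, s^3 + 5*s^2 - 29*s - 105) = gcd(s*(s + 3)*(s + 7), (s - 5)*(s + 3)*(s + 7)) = s^2 + 10*s + 21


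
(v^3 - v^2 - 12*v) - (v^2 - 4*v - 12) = v^3 - 2*v^2 - 8*v + 12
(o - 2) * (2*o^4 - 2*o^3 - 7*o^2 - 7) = 2*o^5 - 6*o^4 - 3*o^3 + 14*o^2 - 7*o + 14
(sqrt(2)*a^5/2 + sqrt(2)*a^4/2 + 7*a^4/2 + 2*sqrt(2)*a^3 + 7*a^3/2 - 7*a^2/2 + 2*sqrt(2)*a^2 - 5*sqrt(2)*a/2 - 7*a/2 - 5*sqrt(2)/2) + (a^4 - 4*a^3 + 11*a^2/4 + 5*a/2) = sqrt(2)*a^5/2 + sqrt(2)*a^4/2 + 9*a^4/2 - a^3/2 + 2*sqrt(2)*a^3 - 3*a^2/4 + 2*sqrt(2)*a^2 - 5*sqrt(2)*a/2 - a - 5*sqrt(2)/2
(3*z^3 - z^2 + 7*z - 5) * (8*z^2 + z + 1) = 24*z^5 - 5*z^4 + 58*z^3 - 34*z^2 + 2*z - 5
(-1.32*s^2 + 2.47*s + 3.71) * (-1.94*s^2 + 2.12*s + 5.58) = 2.5608*s^4 - 7.5902*s^3 - 9.3266*s^2 + 21.6478*s + 20.7018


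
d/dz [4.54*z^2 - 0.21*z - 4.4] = 9.08*z - 0.21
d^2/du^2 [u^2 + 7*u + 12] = 2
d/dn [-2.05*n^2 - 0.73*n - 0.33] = -4.1*n - 0.73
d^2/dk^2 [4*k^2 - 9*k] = 8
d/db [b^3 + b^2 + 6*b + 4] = 3*b^2 + 2*b + 6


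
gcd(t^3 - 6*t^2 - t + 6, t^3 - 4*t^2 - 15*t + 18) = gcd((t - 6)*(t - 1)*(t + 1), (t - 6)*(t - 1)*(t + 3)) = t^2 - 7*t + 6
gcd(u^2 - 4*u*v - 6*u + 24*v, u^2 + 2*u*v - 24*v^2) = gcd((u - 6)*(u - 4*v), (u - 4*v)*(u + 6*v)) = u - 4*v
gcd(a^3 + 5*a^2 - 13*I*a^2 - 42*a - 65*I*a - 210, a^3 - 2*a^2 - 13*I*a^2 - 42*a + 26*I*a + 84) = a^2 - 13*I*a - 42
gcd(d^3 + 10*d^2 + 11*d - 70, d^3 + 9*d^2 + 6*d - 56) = d^2 + 5*d - 14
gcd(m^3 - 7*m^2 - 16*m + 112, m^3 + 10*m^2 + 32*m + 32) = m + 4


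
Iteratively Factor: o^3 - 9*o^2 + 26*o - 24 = (o - 2)*(o^2 - 7*o + 12) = (o - 4)*(o - 2)*(o - 3)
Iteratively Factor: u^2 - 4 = (u + 2)*(u - 2)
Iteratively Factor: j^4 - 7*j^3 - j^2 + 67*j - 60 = (j - 1)*(j^3 - 6*j^2 - 7*j + 60) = (j - 4)*(j - 1)*(j^2 - 2*j - 15) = (j - 4)*(j - 1)*(j + 3)*(j - 5)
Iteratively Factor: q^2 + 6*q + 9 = (q + 3)*(q + 3)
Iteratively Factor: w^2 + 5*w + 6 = (w + 3)*(w + 2)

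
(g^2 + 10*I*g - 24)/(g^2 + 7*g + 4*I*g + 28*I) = (g + 6*I)/(g + 7)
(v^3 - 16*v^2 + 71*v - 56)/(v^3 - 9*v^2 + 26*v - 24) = (v^3 - 16*v^2 + 71*v - 56)/(v^3 - 9*v^2 + 26*v - 24)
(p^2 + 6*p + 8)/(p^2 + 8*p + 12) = (p + 4)/(p + 6)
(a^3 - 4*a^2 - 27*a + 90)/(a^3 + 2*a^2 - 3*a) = (a^3 - 4*a^2 - 27*a + 90)/(a*(a^2 + 2*a - 3))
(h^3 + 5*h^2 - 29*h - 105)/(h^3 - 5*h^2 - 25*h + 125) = (h^2 + 10*h + 21)/(h^2 - 25)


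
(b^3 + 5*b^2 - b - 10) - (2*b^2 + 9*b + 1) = b^3 + 3*b^2 - 10*b - 11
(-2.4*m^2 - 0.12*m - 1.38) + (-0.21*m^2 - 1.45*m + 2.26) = -2.61*m^2 - 1.57*m + 0.88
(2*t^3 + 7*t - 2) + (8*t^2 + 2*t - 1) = 2*t^3 + 8*t^2 + 9*t - 3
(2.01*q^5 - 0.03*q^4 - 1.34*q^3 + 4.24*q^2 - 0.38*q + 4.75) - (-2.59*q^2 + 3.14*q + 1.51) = 2.01*q^5 - 0.03*q^4 - 1.34*q^3 + 6.83*q^2 - 3.52*q + 3.24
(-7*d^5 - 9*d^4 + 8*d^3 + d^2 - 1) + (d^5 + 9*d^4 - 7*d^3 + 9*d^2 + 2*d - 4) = -6*d^5 + d^3 + 10*d^2 + 2*d - 5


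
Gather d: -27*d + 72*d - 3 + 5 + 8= 45*d + 10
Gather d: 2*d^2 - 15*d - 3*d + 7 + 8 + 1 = 2*d^2 - 18*d + 16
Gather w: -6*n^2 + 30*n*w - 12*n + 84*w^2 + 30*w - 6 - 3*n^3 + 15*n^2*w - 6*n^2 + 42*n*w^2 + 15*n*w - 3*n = -3*n^3 - 12*n^2 - 15*n + w^2*(42*n + 84) + w*(15*n^2 + 45*n + 30) - 6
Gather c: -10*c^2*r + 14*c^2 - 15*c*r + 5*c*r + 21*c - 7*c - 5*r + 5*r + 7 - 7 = c^2*(14 - 10*r) + c*(14 - 10*r)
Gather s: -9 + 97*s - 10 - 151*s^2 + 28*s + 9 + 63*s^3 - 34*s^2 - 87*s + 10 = 63*s^3 - 185*s^2 + 38*s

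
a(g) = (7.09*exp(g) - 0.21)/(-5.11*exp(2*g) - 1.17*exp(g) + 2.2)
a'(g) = (7.09*exp(g) - 0.21)*(10.22*exp(2*g) + 1.17*exp(g))/(-5.11*exp(2*g) - 1.17*exp(g) + 2.2)^2 + 7.09*exp(g)/(-5.11*exp(2*g) - 1.17*exp(g) + 2.2)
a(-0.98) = 2.35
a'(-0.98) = 6.80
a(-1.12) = 1.65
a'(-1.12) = 3.72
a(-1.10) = 1.73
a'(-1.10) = 4.01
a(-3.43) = 0.01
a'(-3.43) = 0.11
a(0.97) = -0.51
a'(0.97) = 0.52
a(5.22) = -0.01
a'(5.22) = 0.01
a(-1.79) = 0.52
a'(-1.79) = 0.77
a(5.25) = -0.01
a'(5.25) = 0.01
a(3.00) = -0.07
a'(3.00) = 0.07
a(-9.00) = -0.10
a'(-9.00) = 0.00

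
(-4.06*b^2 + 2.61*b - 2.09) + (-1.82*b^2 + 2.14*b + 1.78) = -5.88*b^2 + 4.75*b - 0.31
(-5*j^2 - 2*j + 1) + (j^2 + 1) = -4*j^2 - 2*j + 2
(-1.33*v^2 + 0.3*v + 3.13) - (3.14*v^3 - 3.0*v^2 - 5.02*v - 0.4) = -3.14*v^3 + 1.67*v^2 + 5.32*v + 3.53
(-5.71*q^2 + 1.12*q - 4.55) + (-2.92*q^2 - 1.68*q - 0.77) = -8.63*q^2 - 0.56*q - 5.32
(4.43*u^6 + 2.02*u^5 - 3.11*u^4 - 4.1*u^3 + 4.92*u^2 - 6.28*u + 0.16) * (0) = 0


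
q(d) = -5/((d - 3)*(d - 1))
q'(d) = 5/((d - 3)*(d - 1)^2) + 5/((d - 3)^2*(d - 1)) = 10*(d - 2)/((d - 3)^2*(d - 1)^2)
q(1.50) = 6.67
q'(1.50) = -8.89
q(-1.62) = -0.41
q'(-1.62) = -0.25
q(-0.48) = -0.97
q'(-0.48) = -0.93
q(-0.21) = -1.29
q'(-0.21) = -1.46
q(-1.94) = -0.34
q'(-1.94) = -0.19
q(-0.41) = -1.04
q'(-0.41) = -1.04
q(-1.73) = -0.39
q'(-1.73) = -0.22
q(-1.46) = -0.46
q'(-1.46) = -0.29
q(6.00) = -0.33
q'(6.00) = 0.18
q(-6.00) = -0.08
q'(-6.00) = -0.02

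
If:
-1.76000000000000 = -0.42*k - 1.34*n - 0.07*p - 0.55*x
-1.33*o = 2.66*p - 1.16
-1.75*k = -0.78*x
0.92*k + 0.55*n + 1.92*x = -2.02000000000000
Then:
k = 0.445714285714286*x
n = -4.23646753246753*x - 3.67272727272727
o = -141.1333283859*x - 190.026520847573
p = 70.5666641929499*x + 95.4493506493506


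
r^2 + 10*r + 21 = (r + 3)*(r + 7)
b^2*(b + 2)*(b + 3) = b^4 + 5*b^3 + 6*b^2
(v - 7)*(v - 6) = v^2 - 13*v + 42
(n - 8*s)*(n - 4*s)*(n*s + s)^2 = n^4*s^2 - 12*n^3*s^3 + 2*n^3*s^2 + 32*n^2*s^4 - 24*n^2*s^3 + n^2*s^2 + 64*n*s^4 - 12*n*s^3 + 32*s^4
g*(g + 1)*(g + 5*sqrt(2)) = g^3 + g^2 + 5*sqrt(2)*g^2 + 5*sqrt(2)*g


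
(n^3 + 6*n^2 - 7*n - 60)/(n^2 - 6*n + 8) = (n^3 + 6*n^2 - 7*n - 60)/(n^2 - 6*n + 8)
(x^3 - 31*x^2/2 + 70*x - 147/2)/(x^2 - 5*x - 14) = (2*x^2 - 17*x + 21)/(2*(x + 2))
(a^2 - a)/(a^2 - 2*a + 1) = a/(a - 1)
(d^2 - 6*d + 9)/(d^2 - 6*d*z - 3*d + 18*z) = (3 - d)/(-d + 6*z)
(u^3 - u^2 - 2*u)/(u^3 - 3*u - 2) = u/(u + 1)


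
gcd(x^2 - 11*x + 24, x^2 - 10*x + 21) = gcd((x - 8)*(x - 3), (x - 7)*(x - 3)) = x - 3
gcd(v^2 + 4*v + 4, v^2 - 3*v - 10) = v + 2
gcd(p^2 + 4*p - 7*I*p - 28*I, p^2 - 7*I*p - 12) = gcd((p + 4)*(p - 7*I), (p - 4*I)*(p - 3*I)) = 1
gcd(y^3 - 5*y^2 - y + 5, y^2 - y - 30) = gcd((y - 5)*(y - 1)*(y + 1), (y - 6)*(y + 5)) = 1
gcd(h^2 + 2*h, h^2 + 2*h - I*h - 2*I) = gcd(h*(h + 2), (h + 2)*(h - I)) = h + 2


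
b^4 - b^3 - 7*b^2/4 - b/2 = b*(b - 2)*(b + 1/2)^2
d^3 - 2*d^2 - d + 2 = (d - 2)*(d - 1)*(d + 1)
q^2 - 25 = (q - 5)*(q + 5)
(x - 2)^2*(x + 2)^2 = x^4 - 8*x^2 + 16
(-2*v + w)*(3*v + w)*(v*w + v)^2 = -6*v^4*w^2 - 12*v^4*w - 6*v^4 + v^3*w^3 + 2*v^3*w^2 + v^3*w + v^2*w^4 + 2*v^2*w^3 + v^2*w^2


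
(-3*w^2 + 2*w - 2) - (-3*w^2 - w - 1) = 3*w - 1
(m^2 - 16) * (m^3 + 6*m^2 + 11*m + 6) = m^5 + 6*m^4 - 5*m^3 - 90*m^2 - 176*m - 96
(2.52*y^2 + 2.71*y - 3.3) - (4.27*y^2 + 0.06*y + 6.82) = -1.75*y^2 + 2.65*y - 10.12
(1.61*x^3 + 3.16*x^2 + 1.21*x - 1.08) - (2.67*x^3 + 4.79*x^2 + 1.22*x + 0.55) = -1.06*x^3 - 1.63*x^2 - 0.01*x - 1.63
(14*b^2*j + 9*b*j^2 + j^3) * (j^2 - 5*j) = 14*b^2*j^3 - 70*b^2*j^2 + 9*b*j^4 - 45*b*j^3 + j^5 - 5*j^4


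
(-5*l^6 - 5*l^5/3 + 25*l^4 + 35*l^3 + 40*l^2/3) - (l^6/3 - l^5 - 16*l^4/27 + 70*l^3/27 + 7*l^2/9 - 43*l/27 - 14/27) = -16*l^6/3 - 2*l^5/3 + 691*l^4/27 + 875*l^3/27 + 113*l^2/9 + 43*l/27 + 14/27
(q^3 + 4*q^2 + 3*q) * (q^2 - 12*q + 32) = q^5 - 8*q^4 - 13*q^3 + 92*q^2 + 96*q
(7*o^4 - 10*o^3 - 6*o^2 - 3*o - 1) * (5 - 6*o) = -42*o^5 + 95*o^4 - 14*o^3 - 12*o^2 - 9*o - 5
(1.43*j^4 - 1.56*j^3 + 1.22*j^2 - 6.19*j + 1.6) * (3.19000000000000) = 4.5617*j^4 - 4.9764*j^3 + 3.8918*j^2 - 19.7461*j + 5.104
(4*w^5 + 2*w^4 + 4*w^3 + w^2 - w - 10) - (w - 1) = 4*w^5 + 2*w^4 + 4*w^3 + w^2 - 2*w - 9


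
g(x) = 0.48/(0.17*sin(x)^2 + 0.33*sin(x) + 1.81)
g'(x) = 0.48*(-0.34*sin(x)*cos(x) - 0.33*cos(x))/(0.17*sin(x)^2 + 0.33*sin(x) + 1.81)^2 = -(0.1632*sin(x) + 0.1584)*cos(x)/(0.17*sin(x)^2 + 0.33*sin(x) + 1.81)^2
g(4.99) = 0.29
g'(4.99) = -0.00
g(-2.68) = 0.28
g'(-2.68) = 0.03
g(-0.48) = 0.28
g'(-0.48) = -0.03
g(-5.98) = 0.25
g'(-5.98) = -0.05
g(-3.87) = 0.23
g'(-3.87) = 0.04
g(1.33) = 0.21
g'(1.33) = -0.01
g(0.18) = 0.26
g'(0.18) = -0.05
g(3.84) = 0.29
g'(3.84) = 0.01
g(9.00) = 0.24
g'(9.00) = 0.05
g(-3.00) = 0.27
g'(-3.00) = 0.04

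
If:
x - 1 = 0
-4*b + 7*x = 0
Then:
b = 7/4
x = 1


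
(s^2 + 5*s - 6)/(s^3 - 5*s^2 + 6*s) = (s^2 + 5*s - 6)/(s*(s^2 - 5*s + 6))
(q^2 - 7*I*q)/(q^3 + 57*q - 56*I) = q/(q^2 + 7*I*q + 8)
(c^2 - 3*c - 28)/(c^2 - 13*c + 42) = (c + 4)/(c - 6)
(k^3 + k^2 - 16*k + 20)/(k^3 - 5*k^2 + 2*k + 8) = (k^2 + 3*k - 10)/(k^2 - 3*k - 4)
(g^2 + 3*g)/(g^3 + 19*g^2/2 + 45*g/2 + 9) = 2*g/(2*g^2 + 13*g + 6)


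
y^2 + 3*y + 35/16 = (y + 5/4)*(y + 7/4)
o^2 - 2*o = o*(o - 2)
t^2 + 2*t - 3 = (t - 1)*(t + 3)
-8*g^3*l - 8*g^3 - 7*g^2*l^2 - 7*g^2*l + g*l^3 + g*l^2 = (-8*g + l)*(g + l)*(g*l + g)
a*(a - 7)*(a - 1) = a^3 - 8*a^2 + 7*a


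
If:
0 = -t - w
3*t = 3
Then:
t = 1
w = -1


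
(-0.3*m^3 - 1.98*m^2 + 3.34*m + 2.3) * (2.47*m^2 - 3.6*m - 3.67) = -0.741*m^5 - 3.8106*m^4 + 16.4788*m^3 + 0.9236*m^2 - 20.5378*m - 8.441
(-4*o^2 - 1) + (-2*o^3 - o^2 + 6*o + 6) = -2*o^3 - 5*o^2 + 6*o + 5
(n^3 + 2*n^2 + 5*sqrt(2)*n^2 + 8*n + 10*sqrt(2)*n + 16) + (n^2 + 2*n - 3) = n^3 + 3*n^2 + 5*sqrt(2)*n^2 + 10*n + 10*sqrt(2)*n + 13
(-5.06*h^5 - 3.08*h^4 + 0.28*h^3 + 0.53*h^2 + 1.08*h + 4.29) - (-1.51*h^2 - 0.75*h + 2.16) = -5.06*h^5 - 3.08*h^4 + 0.28*h^3 + 2.04*h^2 + 1.83*h + 2.13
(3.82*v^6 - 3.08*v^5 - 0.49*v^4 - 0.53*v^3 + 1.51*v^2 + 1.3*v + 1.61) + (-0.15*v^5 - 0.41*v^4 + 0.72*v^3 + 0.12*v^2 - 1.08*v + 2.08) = 3.82*v^6 - 3.23*v^5 - 0.9*v^4 + 0.19*v^3 + 1.63*v^2 + 0.22*v + 3.69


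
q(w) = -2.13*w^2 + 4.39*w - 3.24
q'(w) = 4.39 - 4.26*w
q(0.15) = -2.63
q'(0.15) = 3.75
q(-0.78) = -7.96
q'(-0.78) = 7.71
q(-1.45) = -14.08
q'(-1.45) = 10.57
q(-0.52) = -6.10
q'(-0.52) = 6.61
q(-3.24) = -39.82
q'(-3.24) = 18.19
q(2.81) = -7.72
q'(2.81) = -7.58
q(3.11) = -10.19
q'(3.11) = -8.86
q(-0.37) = -5.16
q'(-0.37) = 5.97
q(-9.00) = -215.28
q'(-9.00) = 42.73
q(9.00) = -136.26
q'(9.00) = -33.95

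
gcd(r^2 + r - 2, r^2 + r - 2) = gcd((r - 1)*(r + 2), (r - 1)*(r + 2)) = r^2 + r - 2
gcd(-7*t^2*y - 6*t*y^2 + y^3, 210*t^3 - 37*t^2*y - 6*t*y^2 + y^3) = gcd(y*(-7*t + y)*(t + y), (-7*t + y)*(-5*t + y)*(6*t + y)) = -7*t + y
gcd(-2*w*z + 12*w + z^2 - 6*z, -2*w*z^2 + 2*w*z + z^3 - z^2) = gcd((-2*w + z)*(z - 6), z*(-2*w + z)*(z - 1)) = -2*w + z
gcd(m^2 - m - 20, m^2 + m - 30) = m - 5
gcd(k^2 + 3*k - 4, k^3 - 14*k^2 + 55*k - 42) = k - 1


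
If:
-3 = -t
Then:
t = 3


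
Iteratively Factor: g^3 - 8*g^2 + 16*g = (g)*(g^2 - 8*g + 16) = g*(g - 4)*(g - 4)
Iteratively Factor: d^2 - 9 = (d + 3)*(d - 3)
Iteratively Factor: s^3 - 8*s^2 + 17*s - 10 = (s - 2)*(s^2 - 6*s + 5) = (s - 2)*(s - 1)*(s - 5)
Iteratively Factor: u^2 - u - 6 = (u + 2)*(u - 3)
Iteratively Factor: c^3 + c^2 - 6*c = (c - 2)*(c^2 + 3*c) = (c - 2)*(c + 3)*(c)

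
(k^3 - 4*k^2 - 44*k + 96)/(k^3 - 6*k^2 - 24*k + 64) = (k + 6)/(k + 4)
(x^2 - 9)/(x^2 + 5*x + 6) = (x - 3)/(x + 2)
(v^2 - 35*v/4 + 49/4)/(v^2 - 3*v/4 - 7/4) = (v - 7)/(v + 1)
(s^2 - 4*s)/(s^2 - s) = (s - 4)/(s - 1)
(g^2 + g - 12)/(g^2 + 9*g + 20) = (g - 3)/(g + 5)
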